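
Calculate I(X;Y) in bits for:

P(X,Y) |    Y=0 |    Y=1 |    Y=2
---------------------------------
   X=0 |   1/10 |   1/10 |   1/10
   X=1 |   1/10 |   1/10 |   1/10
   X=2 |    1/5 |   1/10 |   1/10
0.0200 bits

Mutual information: I(X;Y) = H(X) + H(Y) - H(X,Y)

Marginals:
P(X) = (3/10, 3/10, 2/5), H(X) = 1.5710 bits
P(Y) = (2/5, 3/10, 3/10), H(Y) = 1.5710 bits

Joint entropy: H(X,Y) = 3.1219 bits

I(X;Y) = 1.5710 + 1.5710 - 3.1219 = 0.0200 bits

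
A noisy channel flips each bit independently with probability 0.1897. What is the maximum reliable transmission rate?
0.2992 bits

For a binary symmetric channel (BSC) with error probability p:
Capacity C = 1 - H(p) bits per symbol

where H(p) = -p log₂(p) - (1-p) log₂(1-p) is the binary entropy function.

H(0.1897) = 0.7008 bits
C = 1 - 0.7008 = 0.2992 bits per symbol

This means we can reliably transmit up to 0.2992 bits of information per channel use.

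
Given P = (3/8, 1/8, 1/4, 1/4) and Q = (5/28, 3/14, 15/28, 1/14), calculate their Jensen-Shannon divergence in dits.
0.0333 dits

Jensen-Shannon divergence is:
JSD(P||Q) = 0.5 × D_KL(P||M) + 0.5 × D_KL(Q||M)
where M = 0.5 × (P + Q) is the mixture distribution.

M = 0.5 × (3/8, 1/8, 1/4, 1/4) + 0.5 × (5/28, 3/14, 15/28, 1/14) = (0.276786, 0.169643, 11/28, 0.160714)

D_KL(P||M) = 0.0318 dits
D_KL(Q||M) = 0.0348 dits

JSD(P||Q) = 0.5 × 0.0318 + 0.5 × 0.0348 = 0.0333 dits

Unlike KL divergence, JSD is symmetric and bounded: 0 ≤ JSD ≤ log(2).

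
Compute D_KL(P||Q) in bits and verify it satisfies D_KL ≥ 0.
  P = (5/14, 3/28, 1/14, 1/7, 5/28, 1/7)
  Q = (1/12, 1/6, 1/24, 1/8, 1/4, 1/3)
0.5033 bits

KL divergence satisfies the Gibbs inequality: D_KL(P||Q) ≥ 0 for all distributions P, Q.

D_KL(P||Q) = Σ p(x) log(p(x)/q(x))
Term by term:
  x=0: 5/14 × log_2[(5/14)/(1/12)] = 0.7498
  x=1: 3/28 × log_2[(3/28)/(1/6)] = -0.0683
  x=2: 1/14 × log_2[(1/14)/(1/24)] = 0.0555
  x=3: 1/7 × log_2[(1/7)/(1/8)] = 0.0275
  x=4: 5/28 × log_2[(5/28)/(1/4)] = -0.0867
  x=5: 1/7 × log_2[(1/7)/(1/3)] = -0.1746
D_KL(P||Q) = 0.5033 bits

D_KL(P||Q) = 0.5033 ≥ 0 ✓

This non-negativity is a fundamental property: relative entropy cannot be negative because it measures how different Q is from P.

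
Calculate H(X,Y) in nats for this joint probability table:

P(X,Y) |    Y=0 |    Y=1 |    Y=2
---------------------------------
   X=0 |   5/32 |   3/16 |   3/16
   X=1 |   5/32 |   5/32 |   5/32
1.7879 nats

Joint entropy is H(X,Y) = -Σ_{x,y} p(x,y) log p(x,y).

Summing over all non-zero entries:
H(X,Y) = -[5/32·log_e(5/32) + 3/16·log_e(3/16) + 3/16·log_e(3/16) + 5/32·log_e(5/32) + 5/32·log_e(5/32) + 5/32·log_e(5/32)]
H(X,Y) = 1.7879 nats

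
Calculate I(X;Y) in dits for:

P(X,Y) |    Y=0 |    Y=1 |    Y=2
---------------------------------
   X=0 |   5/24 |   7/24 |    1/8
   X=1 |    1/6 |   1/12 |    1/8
0.0139 dits

Mutual information: I(X;Y) = H(X) + H(Y) - H(X,Y)

Marginals:
P(X) = (5/8, 3/8), H(X) = 0.2873 dits
P(Y) = (3/8, 3/8, 1/4), H(Y) = 0.4700 dits

Joint entropy: H(X,Y) = 0.7434 dits

I(X;Y) = 0.2873 + 0.4700 - 0.7434 = 0.0139 dits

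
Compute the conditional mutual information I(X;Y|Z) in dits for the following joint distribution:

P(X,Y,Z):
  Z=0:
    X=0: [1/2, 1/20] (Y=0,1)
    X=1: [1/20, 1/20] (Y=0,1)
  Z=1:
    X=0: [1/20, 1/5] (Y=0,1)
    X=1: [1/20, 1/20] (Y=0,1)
0.0248 dits

Conditional mutual information: I(X;Y|Z) = H(X|Z) + H(Y|Z) - H(X,Y|Z)

H(Z) = 0.2812
H(X,Z) = 0.4933 → H(X|Z) = 0.2121
H(Y,Z) = 0.4933 → H(Y|Z) = 0.2121
H(X,Y,Z) = 0.6806 → H(X,Y|Z) = 0.3994

I(X;Y|Z) = 0.2121 + 0.2121 - 0.3994 = 0.0248 dits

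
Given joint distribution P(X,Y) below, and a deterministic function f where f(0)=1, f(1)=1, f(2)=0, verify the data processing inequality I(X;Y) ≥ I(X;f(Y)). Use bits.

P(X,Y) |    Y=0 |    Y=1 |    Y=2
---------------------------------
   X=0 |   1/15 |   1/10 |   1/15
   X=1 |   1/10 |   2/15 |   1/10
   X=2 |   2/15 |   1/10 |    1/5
I(X;Y) = 0.0319, I(X;f(Y)) = 0.0214, inequality holds: 0.0319 ≥ 0.0214

Data Processing Inequality: For any Markov chain X → Y → Z, we have I(X;Y) ≥ I(X;Z).

Here Z = f(Y) is a deterministic function of Y, forming X → Y → Z.

Original I(X;Y) = 0.0319 bits

After applying f:
P(X,Z) where Z=f(Y):
- P(X,Z=0) = P(X,Y=2)
- P(X,Z=1) = P(X,Y=0) + P(X,Y=1)

I(X;Z) = I(X;f(Y)) = 0.0214 bits

Verification: 0.0319 ≥ 0.0214 ✓

Information cannot be created by processing; the function f can only lose information about X.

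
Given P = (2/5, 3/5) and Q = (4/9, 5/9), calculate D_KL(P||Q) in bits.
0.0058 bits

KL divergence: D_KL(P||Q) = Σ p(x) log(p(x)/q(x))

Computing term by term:
  x=0: 2/5 × log_2[(2/5)/(4/9)] = 2/5 × -0.1520 = -0.0608
  x=1: 3/5 × log_2[(3/5)/(5/9)] = 3/5 × 0.1110 = 0.0666

D_KL(P||Q) = 0.0058 bits

Note: KL divergence is always non-negative and equals 0 iff P = Q.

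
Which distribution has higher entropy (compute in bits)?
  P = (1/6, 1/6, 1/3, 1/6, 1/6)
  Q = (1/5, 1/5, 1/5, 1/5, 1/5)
Q

Computing entropies in bits:
H(P) = 2.2516
H(Q) = 2.3219

Distribution Q has higher entropy.

Intuition: The distribution closer to uniform (more spread out) has higher entropy.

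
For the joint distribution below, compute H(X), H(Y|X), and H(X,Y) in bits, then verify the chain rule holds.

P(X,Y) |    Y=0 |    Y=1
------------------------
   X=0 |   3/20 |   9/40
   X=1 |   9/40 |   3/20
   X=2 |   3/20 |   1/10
H(X,Y) = 2.5322, H(X) = 1.5613, H(Y|X) = 0.9710 (all in bits)

Chain rule: H(X,Y) = H(X) + H(Y|X)

Left side — joint entropy directly:
H(X,Y) = -Σ p(x,y) log p(x,y) = 2.5322 bits

Right side — compute H(Y|X) from the conditional distributions:
P(X) = (3/8, 3/8, 1/4), so H(X) = 1.5613 bits
H(Y|X) = Σ_x P(X=x) · H(Y|X=x):
  P(Y|X=0) = (2/5, 3/5), H(Y|X=0) = 0.9710, weight P(X=0) = 3/8
  P(Y|X=1) = (3/5, 2/5), H(Y|X=1) = 0.9710, weight P(X=1) = 3/8
  P(Y|X=2) = (3/5, 2/5), H(Y|X=2) = 0.9710, weight P(X=2) = 1/4
H(Y|X) = 0.9710 bits

H(X) + H(Y|X) = 1.5613 + 0.9710 = 2.5322 bits

Both sides equal 2.5322 bits. ✓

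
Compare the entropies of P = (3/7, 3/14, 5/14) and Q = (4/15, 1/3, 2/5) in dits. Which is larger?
Q

Computing entropies in dits:
H(P) = 0.4608
H(Q) = 0.4713

Distribution Q has higher entropy.

Intuition: The distribution closer to uniform (more spread out) has higher entropy.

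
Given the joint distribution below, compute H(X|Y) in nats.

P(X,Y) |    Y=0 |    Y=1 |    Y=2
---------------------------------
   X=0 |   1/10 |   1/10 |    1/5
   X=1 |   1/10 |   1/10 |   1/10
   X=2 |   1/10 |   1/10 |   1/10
1.0751 nats

Using the chain rule: H(X|Y) = H(X,Y) - H(Y)

First, compute H(X,Y) = 2.1640 nats

Marginal P(Y) = (3/10, 3/10, 2/5)
H(Y) = 1.0889 nats

H(X|Y) = H(X,Y) - H(Y) = 2.1640 - 1.0889 = 1.0751 nats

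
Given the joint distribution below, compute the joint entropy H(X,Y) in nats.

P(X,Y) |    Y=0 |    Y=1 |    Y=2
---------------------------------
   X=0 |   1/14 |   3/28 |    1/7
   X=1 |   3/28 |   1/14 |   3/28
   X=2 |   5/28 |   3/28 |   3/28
2.1592 nats

Joint entropy is H(X,Y) = -Σ_{x,y} p(x,y) log p(x,y).

Summing over all non-zero entries:
H(X,Y) = -[1/14·log_e(1/14) + 3/28·log_e(3/28) + 1/7·log_e(1/7) + 3/28·log_e(3/28) + 1/14·log_e(1/14) + 3/28·log_e(3/28) + 5/28·log_e(5/28) + 3/28·log_e(3/28) + 3/28·log_e(3/28)]
H(X,Y) = 2.1592 nats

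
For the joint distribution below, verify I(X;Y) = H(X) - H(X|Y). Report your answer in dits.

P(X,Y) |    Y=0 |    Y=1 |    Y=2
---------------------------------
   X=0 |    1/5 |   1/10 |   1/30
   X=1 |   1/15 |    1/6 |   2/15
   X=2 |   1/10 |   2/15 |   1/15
I(X;Y) = 0.0332 dits

Mutual information has multiple equivalent forms:
- I(X;Y) = H(X) - H(X|Y)
- I(X;Y) = H(Y) - H(Y|X)
- I(X;Y) = H(X) + H(Y) - H(X,Y)

Computing all quantities:
H(X) = 0.4757, H(Y) = 0.4664, H(X,Y) = 0.9089
H(X|Y) = 0.4425, H(Y|X) = 0.4332

Verification:
H(X) - H(X|Y) = 0.4757 - 0.4425 = 0.0332
H(Y) - H(Y|X) = 0.4664 - 0.4332 = 0.0332
H(X) + H(Y) - H(X,Y) = 0.4757 + 0.4664 - 0.9089 = 0.0332

All forms give I(X;Y) = 0.0332 dits. ✓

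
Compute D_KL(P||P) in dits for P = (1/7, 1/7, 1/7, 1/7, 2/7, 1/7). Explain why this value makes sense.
0.0000 dits

KL divergence satisfies the Gibbs inequality: D_KL(P||Q) ≥ 0 for all distributions P, Q.

D_KL(P||Q) = Σ p(x) log(p(x)/q(x))
Each term is p(x) × log_10(p(x)/p(x)) = p(x) × log_10(1) = 0, so the sum is 0.
D_KL(P||Q) = 0.0000 dits

When P = Q, the KL divergence is exactly 0, as there is no 'divergence' between identical distributions.

This non-negativity is a fundamental property: relative entropy cannot be negative because it measures how different Q is from P.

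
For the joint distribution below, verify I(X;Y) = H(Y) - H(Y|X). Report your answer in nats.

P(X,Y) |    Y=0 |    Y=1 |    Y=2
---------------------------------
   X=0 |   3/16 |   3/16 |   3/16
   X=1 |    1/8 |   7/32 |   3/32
I(X;Y) = 0.0156 nats

Mutual information has multiple equivalent forms:
- I(X;Y) = H(X) - H(X|Y)
- I(X;Y) = H(Y) - H(Y|X)
- I(X;Y) = H(X) + H(Y) - H(X,Y)

Computing all quantities:
H(X) = 0.6853, H(Y) = 1.0862, H(X,Y) = 1.7559
H(X|Y) = 0.6697, H(Y|X) = 1.0706

Verification:
H(X) - H(X|Y) = 0.6853 - 0.6697 = 0.0156
H(Y) - H(Y|X) = 1.0862 - 1.0706 = 0.0156
H(X) + H(Y) - H(X,Y) = 0.6853 + 1.0862 - 1.7559 = 0.0156

All forms give I(X;Y) = 0.0156 nats. ✓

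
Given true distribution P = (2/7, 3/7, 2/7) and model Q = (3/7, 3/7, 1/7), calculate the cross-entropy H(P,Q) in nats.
1.1612 nats

Cross-entropy: H(P,Q) = -Σ p(x) log q(x)

Alternatively: H(P,Q) = H(P) + D_KL(P||Q)
H(P) = 1.0790 nats
D_KL(P||Q) = 0.0822 nats

H(P,Q) = 1.0790 + 0.0822 = 1.1612 nats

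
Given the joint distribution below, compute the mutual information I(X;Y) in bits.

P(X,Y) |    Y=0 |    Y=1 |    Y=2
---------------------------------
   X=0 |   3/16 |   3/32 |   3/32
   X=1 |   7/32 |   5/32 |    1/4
0.0207 bits

Mutual information: I(X;Y) = H(X) + H(Y) - H(X,Y)

Marginals:
P(X) = (3/8, 5/8), H(X) = 0.9544 bits
P(Y) = (13/32, 1/4, 11/32), H(Y) = 1.5575 bits

Joint entropy: H(X,Y) = 2.4912 bits

I(X;Y) = 0.9544 + 1.5575 - 2.4912 = 0.0207 bits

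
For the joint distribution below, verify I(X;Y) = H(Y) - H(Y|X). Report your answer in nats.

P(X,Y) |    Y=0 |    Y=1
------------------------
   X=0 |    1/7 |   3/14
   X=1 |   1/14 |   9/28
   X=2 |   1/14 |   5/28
I(X;Y) = 0.0221 nats

Mutual information has multiple equivalent forms:
- I(X;Y) = H(X) - H(X|Y)
- I(X;Y) = H(Y) - H(Y|X)
- I(X;Y) = H(X) + H(Y) - H(X,Y)

Computing all quantities:
H(X) = 1.0813, H(Y) = 0.5983, H(X,Y) = 1.6575
H(X|Y) = 1.0593, H(Y|X) = 0.5762

Verification:
H(X) - H(X|Y) = 1.0813 - 1.0593 = 0.0221
H(Y) - H(Y|X) = 0.5983 - 0.5762 = 0.0221
H(X) + H(Y) - H(X,Y) = 1.0813 + 0.5983 - 1.6575 = 0.0221

All forms give I(X;Y) = 0.0221 nats. ✓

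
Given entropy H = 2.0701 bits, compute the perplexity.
4.1992

Perplexity is 2^H (or exp(H) for natural log).

H = 2.0701 bits
Perplexity = 2^2.0701 = 4.1992

Interpretation: The model's uncertainty is equivalent to choosing uniformly among 4.2 options.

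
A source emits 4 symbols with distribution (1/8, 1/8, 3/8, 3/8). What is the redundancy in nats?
0.1308 nats

Redundancy measures how far a source is from maximum entropy:
R = H_max - H(X)

Maximum entropy for 4 symbols: H_max = log_e(4) = 1.3863 nats
Actual entropy: H(X) = 1.2555 nats
Redundancy: R = 1.3863 - 1.2555 = 0.1308 nats

This redundancy represents potential for compression: the source could be compressed by 0.1308 nats per symbol.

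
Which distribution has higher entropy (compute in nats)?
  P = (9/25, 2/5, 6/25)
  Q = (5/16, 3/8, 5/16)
Q

Computing entropies in nats:
H(P) = 1.0768
H(Q) = 1.0948

Distribution Q has higher entropy.

Intuition: The distribution closer to uniform (more spread out) has higher entropy.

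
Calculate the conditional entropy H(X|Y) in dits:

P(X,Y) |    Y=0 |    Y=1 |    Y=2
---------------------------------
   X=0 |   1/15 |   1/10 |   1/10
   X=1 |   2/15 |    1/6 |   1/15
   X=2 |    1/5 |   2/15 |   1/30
0.4507 dits

Using the chain rule: H(X|Y) = H(X,Y) - H(Y)

First, compute H(X,Y) = 0.9089 dits

Marginal P(Y) = (2/5, 2/5, 1/5)
H(Y) = 0.4581 dits

H(X|Y) = H(X,Y) - H(Y) = 0.9089 - 0.4581 = 0.4507 dits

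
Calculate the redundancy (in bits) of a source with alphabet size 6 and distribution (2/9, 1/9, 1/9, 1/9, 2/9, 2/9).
0.0817 bits

Redundancy measures how far a source is from maximum entropy:
R = H_max - H(X)

Maximum entropy for 6 symbols: H_max = log_2(6) = 2.5850 bits
Actual entropy: H(X) = 2.5033 bits
Redundancy: R = 2.5850 - 2.5033 = 0.0817 bits

This redundancy represents potential for compression: the source could be compressed by 0.0817 bits per symbol.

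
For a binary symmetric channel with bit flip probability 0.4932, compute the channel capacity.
0.0001 bits

For a binary symmetric channel (BSC) with error probability p:
Capacity C = 1 - H(p) bits per symbol

where H(p) = -p log₂(p) - (1-p) log₂(1-p) is the binary entropy function.

H(0.4932) = 0.9999 bits
C = 1 - 0.9999 = 0.0001 bits per symbol

This means we can reliably transmit up to 0.0001 bits of information per channel use.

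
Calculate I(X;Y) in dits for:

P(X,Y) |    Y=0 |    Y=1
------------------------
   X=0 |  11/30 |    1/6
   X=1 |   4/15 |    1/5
0.0031 dits

Mutual information: I(X;Y) = H(X) + H(Y) - H(X,Y)

Marginals:
P(X) = (8/15, 7/15), H(X) = 0.3001 dits
P(Y) = (19/30, 11/30), H(Y) = 0.2854 dits

Joint entropy: H(X,Y) = 0.5823 dits

I(X;Y) = 0.3001 + 0.2854 - 0.5823 = 0.0031 dits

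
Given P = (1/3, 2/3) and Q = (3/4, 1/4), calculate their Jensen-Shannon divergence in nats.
0.0902 nats

Jensen-Shannon divergence is:
JSD(P||Q) = 0.5 × D_KL(P||M) + 0.5 × D_KL(Q||M)
where M = 0.5 × (P + Q) is the mixture distribution.

M = 0.5 × (1/3, 2/3) + 0.5 × (3/4, 1/4) = (13/24, 11/24)

D_KL(P||M) = 0.0880 nats
D_KL(Q||M) = 0.0925 nats

JSD(P||Q) = 0.5 × 0.0880 + 0.5 × 0.0925 = 0.0902 nats

Unlike KL divergence, JSD is symmetric and bounded: 0 ≤ JSD ≤ log(2).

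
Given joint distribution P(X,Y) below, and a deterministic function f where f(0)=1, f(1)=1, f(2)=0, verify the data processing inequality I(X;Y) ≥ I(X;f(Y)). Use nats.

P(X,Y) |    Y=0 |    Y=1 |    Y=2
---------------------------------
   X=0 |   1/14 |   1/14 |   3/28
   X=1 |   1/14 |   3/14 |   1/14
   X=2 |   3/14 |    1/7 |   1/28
I(X;Y) = 0.0918, I(X;f(Y)) = 0.0505, inequality holds: 0.0918 ≥ 0.0505

Data Processing Inequality: For any Markov chain X → Y → Z, we have I(X;Y) ≥ I(X;Z).

Here Z = f(Y) is a deterministic function of Y, forming X → Y → Z.

Original I(X;Y) = 0.0918 nats

After applying f:
P(X,Z) where Z=f(Y):
- P(X,Z=0) = P(X,Y=2)
- P(X,Z=1) = P(X,Y=0) + P(X,Y=1)

I(X;Z) = I(X;f(Y)) = 0.0505 nats

Verification: 0.0918 ≥ 0.0505 ✓

Information cannot be created by processing; the function f can only lose information about X.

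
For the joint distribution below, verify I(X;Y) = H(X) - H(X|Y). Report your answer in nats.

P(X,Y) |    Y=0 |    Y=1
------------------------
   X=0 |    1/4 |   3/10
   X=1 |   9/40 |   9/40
I(X;Y) = 0.0010 nats

Mutual information has multiple equivalent forms:
- I(X;Y) = H(X) - H(X|Y)
- I(X;Y) = H(Y) - H(Y|X)
- I(X;Y) = H(X) + H(Y) - H(X,Y)

Computing all quantities:
H(X) = 0.6881, H(Y) = 0.6919, H(X,Y) = 1.3790
H(X|Y) = 0.6871, H(Y|X) = 0.6909

Verification:
H(X) - H(X|Y) = 0.6881 - 0.6871 = 0.0010
H(Y) - H(Y|X) = 0.6919 - 0.6909 = 0.0010
H(X) + H(Y) - H(X,Y) = 0.6881 + 0.6919 - 1.3790 = 0.0010

All forms give I(X;Y) = 0.0010 nats. ✓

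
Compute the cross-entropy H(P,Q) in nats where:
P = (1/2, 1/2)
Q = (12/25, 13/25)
0.6939 nats

Cross-entropy: H(P,Q) = -Σ p(x) log q(x)

Alternatively: H(P,Q) = H(P) + D_KL(P||Q)
H(P) = 0.6931 nats
D_KL(P||Q) = 0.0008 nats

H(P,Q) = 0.6931 + 0.0008 = 0.6939 nats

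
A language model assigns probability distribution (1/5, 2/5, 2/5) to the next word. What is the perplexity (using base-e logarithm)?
2.8717

Perplexity is e^H (or exp(H) for natural log).

First, H = -Σ p log p = 1.0549 nats
Perplexity = e^1.0549 = 2.8717

Interpretation: The model's uncertainty is equivalent to choosing uniformly among 2.9 options.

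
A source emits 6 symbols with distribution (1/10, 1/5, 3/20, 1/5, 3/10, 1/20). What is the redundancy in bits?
0.1763 bits

Redundancy measures how far a source is from maximum entropy:
R = H_max - H(X)

Maximum entropy for 6 symbols: H_max = log_2(6) = 2.5850 bits
Actual entropy: H(X) = 2.4087 bits
Redundancy: R = 2.5850 - 2.4087 = 0.1763 bits

This redundancy represents potential for compression: the source could be compressed by 0.1763 bits per symbol.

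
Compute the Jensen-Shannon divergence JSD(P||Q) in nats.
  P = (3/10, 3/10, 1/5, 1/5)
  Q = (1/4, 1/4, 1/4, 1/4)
0.0051 nats

Jensen-Shannon divergence is:
JSD(P||Q) = 0.5 × D_KL(P||M) + 0.5 × D_KL(Q||M)
where M = 0.5 × (P + Q) is the mixture distribution.

M = 0.5 × (3/10, 3/10, 1/5, 1/5) + 0.5 × (1/4, 1/4, 1/4, 1/4) = (11/40, 11/40, 9/40, 9/40)

D_KL(P||M) = 0.0051 nats
D_KL(Q||M) = 0.0050 nats

JSD(P||Q) = 0.5 × 0.0051 + 0.5 × 0.0050 = 0.0051 nats

Unlike KL divergence, JSD is symmetric and bounded: 0 ≤ JSD ≤ log(2).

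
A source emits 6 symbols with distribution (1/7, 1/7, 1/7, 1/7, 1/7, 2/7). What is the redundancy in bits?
0.0633 bits

Redundancy measures how far a source is from maximum entropy:
R = H_max - H(X)

Maximum entropy for 6 symbols: H_max = log_2(6) = 2.5850 bits
Actual entropy: H(X) = 2.5216 bits
Redundancy: R = 2.5850 - 2.5216 = 0.0633 bits

This redundancy represents potential for compression: the source could be compressed by 0.0633 bits per symbol.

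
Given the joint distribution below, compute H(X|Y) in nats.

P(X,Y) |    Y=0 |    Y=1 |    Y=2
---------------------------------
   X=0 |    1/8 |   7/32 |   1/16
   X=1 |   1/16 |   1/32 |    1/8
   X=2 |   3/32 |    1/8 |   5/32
0.9874 nats

Using the chain rule: H(X|Y) = H(X,Y) - H(Y)

First, compute H(X,Y) = 2.0791 nats

Marginal P(Y) = (9/32, 3/8, 11/32)
H(Y) = 1.0916 nats

H(X|Y) = H(X,Y) - H(Y) = 2.0791 - 1.0916 = 0.9874 nats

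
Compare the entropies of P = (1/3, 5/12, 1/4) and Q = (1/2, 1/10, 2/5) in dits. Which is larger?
P

Computing entropies in dits:
H(P) = 0.4680
H(Q) = 0.4097

Distribution P has higher entropy.

Intuition: The distribution closer to uniform (more spread out) has higher entropy.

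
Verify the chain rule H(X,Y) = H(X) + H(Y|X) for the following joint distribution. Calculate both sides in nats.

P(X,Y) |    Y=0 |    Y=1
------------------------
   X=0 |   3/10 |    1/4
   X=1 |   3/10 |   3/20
H(X,Y) = 1.3535, H(X) = 0.6881, H(Y|X) = 0.6654 (all in nats)

Chain rule: H(X,Y) = H(X) + H(Y|X)

Left side — joint entropy directly:
H(X,Y) = -Σ p(x,y) log p(x,y) = 1.3535 nats

Right side — compute H(Y|X) from the conditional distributions:
P(X) = (11/20, 9/20), so H(X) = 0.6881 nats
H(Y|X) = Σ_x P(X=x) · H(Y|X=x):
  P(Y|X=0) = (6/11, 5/11), H(Y|X=0) = 0.6890, weight P(X=0) = 11/20
  P(Y|X=1) = (2/3, 1/3), H(Y|X=1) = 0.6365, weight P(X=1) = 9/20
H(Y|X) = 0.6654 nats

H(X) + H(Y|X) = 0.6881 + 0.6654 = 1.3535 nats

Both sides equal 1.3535 nats. ✓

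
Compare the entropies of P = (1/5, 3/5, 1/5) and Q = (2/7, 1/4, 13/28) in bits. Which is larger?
Q

Computing entropies in bits:
H(P) = 1.3710
H(Q) = 1.5303

Distribution Q has higher entropy.

Intuition: The distribution closer to uniform (more spread out) has higher entropy.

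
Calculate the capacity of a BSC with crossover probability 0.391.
0.0346 bits

For a binary symmetric channel (BSC) with error probability p:
Capacity C = 1 - H(p) bits per symbol

where H(p) = -p log₂(p) - (1-p) log₂(1-p) is the binary entropy function.

H(0.391) = 0.9654 bits
C = 1 - 0.9654 = 0.0346 bits per symbol

This means we can reliably transmit up to 0.0346 bits of information per channel use.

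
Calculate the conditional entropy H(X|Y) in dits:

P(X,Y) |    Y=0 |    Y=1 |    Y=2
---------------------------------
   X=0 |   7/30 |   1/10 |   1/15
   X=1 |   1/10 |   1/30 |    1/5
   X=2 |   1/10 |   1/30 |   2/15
0.4346 dits

Using the chain rule: H(X|Y) = H(X,Y) - H(Y)

First, compute H(X,Y) = 0.8808 dits

Marginal P(Y) = (13/30, 1/6, 2/5)
H(Y) = 0.4462 dits

H(X|Y) = H(X,Y) - H(Y) = 0.8808 - 0.4462 = 0.4346 dits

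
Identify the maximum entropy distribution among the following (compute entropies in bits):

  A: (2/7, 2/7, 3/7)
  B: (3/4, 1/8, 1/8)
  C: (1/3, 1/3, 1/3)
C

For a discrete distribution over n outcomes, entropy is maximized by the uniform distribution.

Computing entropies:
H(A) = 1.5567 bits
H(B) = 1.0613 bits
H(C) = 1.5850 bits

The uniform distribution (where all probabilities equal 1/3) achieves the maximum entropy of log_2(3) = 1.5850 bits.

Distribution C has the highest entropy.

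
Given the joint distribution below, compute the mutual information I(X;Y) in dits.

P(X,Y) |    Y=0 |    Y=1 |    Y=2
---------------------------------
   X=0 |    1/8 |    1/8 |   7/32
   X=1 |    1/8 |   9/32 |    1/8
0.0182 dits

Mutual information: I(X;Y) = H(X) + H(Y) - H(X,Y)

Marginals:
P(X) = (15/32, 17/32), H(X) = 0.3002 dits
P(Y) = (1/4, 13/32, 11/32), H(Y) = 0.4689 dits

Joint entropy: H(X,Y) = 0.7509 dits

I(X;Y) = 0.3002 + 0.4689 - 0.7509 = 0.0182 dits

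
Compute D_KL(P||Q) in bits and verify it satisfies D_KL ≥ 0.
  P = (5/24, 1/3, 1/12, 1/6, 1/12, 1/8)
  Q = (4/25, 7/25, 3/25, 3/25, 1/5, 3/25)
0.1004 bits

KL divergence satisfies the Gibbs inequality: D_KL(P||Q) ≥ 0 for all distributions P, Q.

D_KL(P||Q) = Σ p(x) log(p(x)/q(x))
Term by term:
  x=0: 5/24 × log_2[(5/24)/(4/25)] = 0.0793
  x=1: 1/3 × log_2[(1/3)/(7/25)] = 0.0838
  x=2: 1/12 × log_2[(1/12)/(3/25)] = -0.0438
  x=3: 1/6 × log_2[(1/6)/(3/25)] = 0.0790
  x=4: 1/12 × log_2[(1/12)/(1/5)] = -0.1053
  x=5: 1/8 × log_2[(1/8)/(3/25)] = 0.0074
D_KL(P||Q) = 0.1004 bits

D_KL(P||Q) = 0.1004 ≥ 0 ✓

This non-negativity is a fundamental property: relative entropy cannot be negative because it measures how different Q is from P.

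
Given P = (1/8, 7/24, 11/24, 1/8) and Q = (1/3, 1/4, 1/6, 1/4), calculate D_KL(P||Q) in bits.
0.4319 bits

KL divergence: D_KL(P||Q) = Σ p(x) log(p(x)/q(x))

Computing term by term:
  x=0: 1/8 × log_2[(1/8)/(1/3)] = 1/8 × -1.4150 = -0.1769
  x=1: 7/24 × log_2[(7/24)/(1/4)] = 7/24 × 0.2224 = 0.0649
  x=2: 11/24 × log_2[(11/24)/(1/6)] = 11/24 × 1.4594 = 0.6689
  x=3: 1/8 × log_2[(1/8)/(1/4)] = 1/8 × -1.0000 = -0.1250

D_KL(P||Q) = 0.4319 bits

Note: KL divergence is always non-negative and equals 0 iff P = Q.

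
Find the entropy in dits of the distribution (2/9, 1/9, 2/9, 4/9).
0.5529 dits

Shannon entropy is H(X) = -Σ p(x) log p(x).

For P = (2/9, 1/9, 2/9, 4/9):
H = -2/9 × log_10(2/9) -1/9 × log_10(1/9) -2/9 × log_10(2/9) -4/9 × log_10(4/9)
H = 0.5529 dits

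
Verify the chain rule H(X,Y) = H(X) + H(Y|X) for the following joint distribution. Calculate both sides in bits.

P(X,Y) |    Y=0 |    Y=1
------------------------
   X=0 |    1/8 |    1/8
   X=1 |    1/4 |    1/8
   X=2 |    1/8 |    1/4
H(X,Y) = 2.5000, H(X) = 1.5613, H(Y|X) = 0.9387 (all in bits)

Chain rule: H(X,Y) = H(X) + H(Y|X)

Left side — joint entropy directly:
H(X,Y) = -Σ p(x,y) log p(x,y) = 2.5000 bits

Right side — compute H(Y|X) from the conditional distributions:
P(X) = (1/4, 3/8, 3/8), so H(X) = 1.5613 bits
H(Y|X) = Σ_x P(X=x) · H(Y|X=x):
  P(Y|X=0) = (1/2, 1/2), H(Y|X=0) = 1.0000, weight P(X=0) = 1/4
  P(Y|X=1) = (2/3, 1/3), H(Y|X=1) = 0.9183, weight P(X=1) = 3/8
  P(Y|X=2) = (1/3, 2/3), H(Y|X=2) = 0.9183, weight P(X=2) = 3/8
H(Y|X) = 0.9387 bits

H(X) + H(Y|X) = 1.5613 + 0.9387 = 2.5000 bits

Both sides equal 2.5000 bits. ✓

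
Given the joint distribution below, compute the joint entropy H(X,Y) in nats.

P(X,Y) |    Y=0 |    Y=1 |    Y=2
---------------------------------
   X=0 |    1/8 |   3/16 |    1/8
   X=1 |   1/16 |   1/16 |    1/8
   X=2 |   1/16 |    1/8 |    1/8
2.1334 nats

Joint entropy is H(X,Y) = -Σ_{x,y} p(x,y) log p(x,y).

Summing over all non-zero entries:
H(X,Y) = -[1/8·log_e(1/8) + 3/16·log_e(3/16) + 1/8·log_e(1/8) + 1/16·log_e(1/16) + 1/16·log_e(1/16) + 1/8·log_e(1/8) + 1/16·log_e(1/16) + 1/8·log_e(1/8) + 1/8·log_e(1/8)]
H(X,Y) = 2.1334 nats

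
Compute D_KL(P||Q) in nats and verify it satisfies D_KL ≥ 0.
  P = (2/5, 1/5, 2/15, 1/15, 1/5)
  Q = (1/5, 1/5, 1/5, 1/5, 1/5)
0.1500 nats

KL divergence satisfies the Gibbs inequality: D_KL(P||Q) ≥ 0 for all distributions P, Q.

D_KL(P||Q) = Σ p(x) log(p(x)/q(x))
Term by term:
  x=0: 2/5 × log_e[(2/5)/(1/5)] = 0.2773
  x=1: 1/5 × log_e[(1/5)/(1/5)] = 0.0000
  x=2: 2/15 × log_e[(2/15)/(1/5)] = -0.0541
  x=3: 1/15 × log_e[(1/15)/(1/5)] = -0.0732
  x=4: 1/5 × log_e[(1/5)/(1/5)] = 0.0000
D_KL(P||Q) = 0.1500 nats

D_KL(P||Q) = 0.1500 ≥ 0 ✓

This non-negativity is a fundamental property: relative entropy cannot be negative because it measures how different Q is from P.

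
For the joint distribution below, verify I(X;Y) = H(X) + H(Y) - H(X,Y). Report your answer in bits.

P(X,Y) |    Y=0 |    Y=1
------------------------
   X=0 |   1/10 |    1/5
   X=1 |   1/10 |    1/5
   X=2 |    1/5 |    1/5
I(X;Y) = 0.0200 bits

Mutual information has multiple equivalent forms:
- I(X;Y) = H(X) - H(X|Y)
- I(X;Y) = H(Y) - H(Y|X)
- I(X;Y) = H(X) + H(Y) - H(X,Y)

Computing all quantities:
H(X) = 1.5710, H(Y) = 0.9710, H(X,Y) = 2.5219
H(X|Y) = 1.5510, H(Y|X) = 0.9510

Verification:
H(X) - H(X|Y) = 1.5710 - 1.5510 = 0.0200
H(Y) - H(Y|X) = 0.9710 - 0.9510 = 0.0200
H(X) + H(Y) - H(X,Y) = 1.5710 + 0.9710 - 2.5219 = 0.0200

All forms give I(X;Y) = 0.0200 bits. ✓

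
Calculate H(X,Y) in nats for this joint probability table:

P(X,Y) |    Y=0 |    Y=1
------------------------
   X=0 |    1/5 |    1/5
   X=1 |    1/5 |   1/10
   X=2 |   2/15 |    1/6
1.7632 nats

Joint entropy is H(X,Y) = -Σ_{x,y} p(x,y) log p(x,y).

Summing over all non-zero entries:
H(X,Y) = -[1/5·log_e(1/5) + 1/5·log_e(1/5) + 1/5·log_e(1/5) + 1/10·log_e(1/10) + 2/15·log_e(2/15) + 1/6·log_e(1/6)]
H(X,Y) = 1.7632 nats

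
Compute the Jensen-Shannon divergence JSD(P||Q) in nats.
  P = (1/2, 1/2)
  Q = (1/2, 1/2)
0.0000 nats

Jensen-Shannon divergence is:
JSD(P||Q) = 0.5 × D_KL(P||M) + 0.5 × D_KL(Q||M)
where M = 0.5 × (P + Q) is the mixture distribution.

M = 0.5 × (1/2, 1/2) + 0.5 × (1/2, 1/2) = (1/2, 1/2)

D_KL(P||M) = 0.0000 nats
D_KL(Q||M) = 0.0000 nats

JSD(P||Q) = 0.5 × 0.0000 + 0.5 × 0.0000 = 0.0000 nats

Unlike KL divergence, JSD is symmetric and bounded: 0 ≤ JSD ≤ log(2).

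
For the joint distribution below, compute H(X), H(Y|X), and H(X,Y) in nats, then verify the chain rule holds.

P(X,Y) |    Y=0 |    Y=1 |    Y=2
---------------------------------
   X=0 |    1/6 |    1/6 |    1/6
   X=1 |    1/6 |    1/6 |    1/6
H(X,Y) = 1.7918, H(X) = 0.6931, H(Y|X) = 1.0986 (all in nats)

Chain rule: H(X,Y) = H(X) + H(Y|X)

Left side — joint entropy directly:
H(X,Y) = -Σ p(x,y) log p(x,y) = 1.7918 nats

Right side — compute H(Y|X) from the conditional distributions:
P(X) = (1/2, 1/2), so H(X) = 0.6931 nats
H(Y|X) = Σ_x P(X=x) · H(Y|X=x):
  P(Y|X=0) = (1/3, 1/3, 1/3), H(Y|X=0) = 1.0986, weight P(X=0) = 1/2
  P(Y|X=1) = (1/3, 1/3, 1/3), H(Y|X=1) = 1.0986, weight P(X=1) = 1/2
H(Y|X) = 1.0986 nats

H(X) + H(Y|X) = 0.6931 + 1.0986 = 1.7918 nats

Both sides equal 1.7918 nats. ✓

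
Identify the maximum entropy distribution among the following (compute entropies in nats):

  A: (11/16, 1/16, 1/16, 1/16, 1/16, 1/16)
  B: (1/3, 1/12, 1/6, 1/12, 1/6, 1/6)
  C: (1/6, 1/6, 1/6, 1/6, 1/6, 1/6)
C

For a discrete distribution over n outcomes, entropy is maximized by the uniform distribution.

Computing entropies:
H(A) = 1.1240 nats
H(B) = 1.6762 nats
H(C) = 1.7918 nats

The uniform distribution (where all probabilities equal 1/6) achieves the maximum entropy of log_e(6) = 1.7918 nats.

Distribution C has the highest entropy.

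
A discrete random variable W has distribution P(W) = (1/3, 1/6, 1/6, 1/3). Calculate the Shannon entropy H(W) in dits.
0.5775 dits

Shannon entropy is H(X) = -Σ p(x) log p(x).

For P = (1/3, 1/6, 1/6, 1/3):
H = -1/3 × log_10(1/3) -1/6 × log_10(1/6) -1/6 × log_10(1/6) -1/3 × log_10(1/3)
H = 0.5775 dits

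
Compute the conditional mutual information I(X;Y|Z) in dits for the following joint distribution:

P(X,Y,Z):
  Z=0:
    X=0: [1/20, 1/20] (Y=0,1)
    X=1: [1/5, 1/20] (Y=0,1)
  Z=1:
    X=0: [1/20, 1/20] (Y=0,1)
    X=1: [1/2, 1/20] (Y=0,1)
0.0248 dits

Conditional mutual information: I(X;Y|Z) = H(X|Z) + H(Y|Z) - H(X,Y|Z)

H(Z) = 0.2812
H(X,Z) = 0.4933 → H(X|Z) = 0.2121
H(Y,Z) = 0.4933 → H(Y|Z) = 0.2121
H(X,Y,Z) = 0.6806 → H(X,Y|Z) = 0.3994

I(X;Y|Z) = 0.2121 + 0.2121 - 0.3994 = 0.0248 dits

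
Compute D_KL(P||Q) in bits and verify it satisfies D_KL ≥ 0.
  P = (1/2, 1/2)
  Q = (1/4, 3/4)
0.2075 bits

KL divergence satisfies the Gibbs inequality: D_KL(P||Q) ≥ 0 for all distributions P, Q.

D_KL(P||Q) = Σ p(x) log(p(x)/q(x))
Term by term:
  x=0: 1/2 × log_2[(1/2)/(1/4)] = 0.5000
  x=1: 1/2 × log_2[(1/2)/(3/4)] = -0.2925
D_KL(P||Q) = 0.2075 bits

D_KL(P||Q) = 0.2075 ≥ 0 ✓

This non-negativity is a fundamental property: relative entropy cannot be negative because it measures how different Q is from P.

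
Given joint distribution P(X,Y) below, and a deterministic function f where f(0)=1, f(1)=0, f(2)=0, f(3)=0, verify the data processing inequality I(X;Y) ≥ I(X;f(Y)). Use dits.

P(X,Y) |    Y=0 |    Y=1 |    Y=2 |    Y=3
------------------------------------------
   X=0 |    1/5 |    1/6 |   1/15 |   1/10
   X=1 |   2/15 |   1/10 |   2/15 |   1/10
I(X;Y) = 0.0105, I(X;f(Y)) = 0.0019, inequality holds: 0.0105 ≥ 0.0019

Data Processing Inequality: For any Markov chain X → Y → Z, we have I(X;Y) ≥ I(X;Z).

Here Z = f(Y) is a deterministic function of Y, forming X → Y → Z.

Original I(X;Y) = 0.0105 dits

After applying f:
P(X,Z) where Z=f(Y):
- P(X,Z=0) = P(X,Y=1) + P(X,Y=2) + P(X,Y=3)
- P(X,Z=1) = P(X,Y=0)

I(X;Z) = I(X;f(Y)) = 0.0019 dits

Verification: 0.0105 ≥ 0.0019 ✓

Information cannot be created by processing; the function f can only lose information about X.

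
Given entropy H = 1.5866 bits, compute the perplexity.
3.0034

Perplexity is 2^H (or exp(H) for natural log).

H = 1.5866 bits
Perplexity = 2^1.5866 = 3.0034

Interpretation: The model's uncertainty is equivalent to choosing uniformly among 3.0 options.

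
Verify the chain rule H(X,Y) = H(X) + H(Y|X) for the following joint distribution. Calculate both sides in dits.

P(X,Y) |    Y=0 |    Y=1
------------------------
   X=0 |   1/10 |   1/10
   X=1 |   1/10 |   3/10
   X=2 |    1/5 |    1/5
H(X,Y) = 0.7365, H(X) = 0.4581, H(Y|X) = 0.2783 (all in dits)

Chain rule: H(X,Y) = H(X) + H(Y|X)

Left side — joint entropy directly:
H(X,Y) = -Σ p(x,y) log p(x,y) = 0.7365 dits

Right side — compute H(Y|X) from the conditional distributions:
P(X) = (1/5, 2/5, 2/5), so H(X) = 0.4581 dits
H(Y|X) = Σ_x P(X=x) · H(Y|X=x):
  P(Y|X=0) = (1/2, 1/2), H(Y|X=0) = 0.3010, weight P(X=0) = 1/5
  P(Y|X=1) = (1/4, 3/4), H(Y|X=1) = 0.2442, weight P(X=1) = 2/5
  P(Y|X=2) = (1/2, 1/2), H(Y|X=2) = 0.3010, weight P(X=2) = 2/5
H(Y|X) = 0.2783 dits

H(X) + H(Y|X) = 0.4581 + 0.2783 = 0.7365 dits

Both sides equal 0.7365 dits. ✓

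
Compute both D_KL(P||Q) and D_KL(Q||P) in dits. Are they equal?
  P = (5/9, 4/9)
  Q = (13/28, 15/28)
D_KL(P||Q) = 0.0072, D_KL(Q||P) = 0.0073

KL divergence is not symmetric: D_KL(P||Q) ≠ D_KL(Q||P) in general.

D_KL(P||Q) = 0.0072 dits
D_KL(Q||P) = 0.0073 dits

No, they are not equal!

This asymmetry is why KL divergence is not a true distance metric.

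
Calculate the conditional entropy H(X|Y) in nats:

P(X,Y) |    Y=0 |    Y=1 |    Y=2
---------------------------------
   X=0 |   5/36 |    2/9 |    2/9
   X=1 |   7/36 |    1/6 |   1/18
0.6310 nats

Using the chain rule: H(X|Y) = H(X,Y) - H(Y)

First, compute H(X,Y) = 1.7203 nats

Marginal P(Y) = (1/3, 7/18, 5/18)
H(Y) = 1.0893 nats

H(X|Y) = H(X,Y) - H(Y) = 1.7203 - 1.0893 = 0.6310 nats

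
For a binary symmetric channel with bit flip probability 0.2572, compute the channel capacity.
0.1775 bits

For a binary symmetric channel (BSC) with error probability p:
Capacity C = 1 - H(p) bits per symbol

where H(p) = -p log₂(p) - (1-p) log₂(1-p) is the binary entropy function.

H(0.2572) = 0.8225 bits
C = 1 - 0.8225 = 0.1775 bits per symbol

This means we can reliably transmit up to 0.1775 bits of information per channel use.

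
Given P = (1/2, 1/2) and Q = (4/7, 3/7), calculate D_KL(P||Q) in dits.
0.0045 dits

KL divergence: D_KL(P||Q) = Σ p(x) log(p(x)/q(x))

Computing term by term:
  x=0: 1/2 × log_10[(1/2)/(4/7)] = 1/2 × -0.0580 = -0.0290
  x=1: 1/2 × log_10[(1/2)/(3/7)] = 1/2 × 0.0669 = 0.0335

D_KL(P||Q) = 0.0045 dits

Note: KL divergence is always non-negative and equals 0 iff P = Q.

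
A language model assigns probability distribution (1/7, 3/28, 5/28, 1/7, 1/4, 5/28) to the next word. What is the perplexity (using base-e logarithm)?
5.7958

Perplexity is e^H (or exp(H) for natural log).

First, H = -Σ p log p = 1.7571 nats
Perplexity = e^1.7571 = 5.7958

Interpretation: The model's uncertainty is equivalent to choosing uniformly among 5.8 options.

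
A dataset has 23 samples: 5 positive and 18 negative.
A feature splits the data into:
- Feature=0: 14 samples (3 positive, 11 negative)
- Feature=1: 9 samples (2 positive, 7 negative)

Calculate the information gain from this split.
0.0001 bits

Information Gain = H(Y) - H(Y|Feature)

Before split:
P(positive) = 5/23 = 0.2174
H(Y) = 0.7554 bits

After split:
Feature=0: H = 0.7496 bits (weight = 14/23)
Feature=1: H = 0.7642 bits (weight = 9/23)
H(Y|Feature) = (14/23)×0.7496 + (9/23)×0.7642 = 0.7553 bits

Information Gain = 0.7554 - 0.7553 = 0.0001 bits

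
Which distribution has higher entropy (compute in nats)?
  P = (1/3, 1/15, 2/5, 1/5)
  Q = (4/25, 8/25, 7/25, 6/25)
Q

Computing entropies in nats:
H(P) = 1.2351
H(Q) = 1.3568

Distribution Q has higher entropy.

Intuition: The distribution closer to uniform (more spread out) has higher entropy.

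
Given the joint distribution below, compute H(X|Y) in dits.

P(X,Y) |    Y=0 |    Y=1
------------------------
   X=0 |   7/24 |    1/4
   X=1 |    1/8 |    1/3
0.2835 dits

Using the chain rule: H(X|Y) = H(X,Y) - H(Y)

First, compute H(X,Y) = 0.5785 dits

Marginal P(Y) = (5/12, 7/12)
H(Y) = 0.2950 dits

H(X|Y) = H(X,Y) - H(Y) = 0.5785 - 0.2950 = 0.2835 dits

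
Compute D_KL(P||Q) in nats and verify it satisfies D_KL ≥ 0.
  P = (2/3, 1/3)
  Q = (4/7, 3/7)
0.0190 nats

KL divergence satisfies the Gibbs inequality: D_KL(P||Q) ≥ 0 for all distributions P, Q.

D_KL(P||Q) = Σ p(x) log(p(x)/q(x))
Term by term:
  x=0: 2/3 × log_e[(2/3)/(4/7)] = 0.1028
  x=1: 1/3 × log_e[(1/3)/(3/7)] = -0.0838
D_KL(P||Q) = 0.0190 nats

D_KL(P||Q) = 0.0190 ≥ 0 ✓

This non-negativity is a fundamental property: relative entropy cannot be negative because it measures how different Q is from P.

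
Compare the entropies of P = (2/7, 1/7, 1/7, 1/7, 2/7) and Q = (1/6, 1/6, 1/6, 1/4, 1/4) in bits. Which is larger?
Q

Computing entropies in bits:
H(P) = 2.2359
H(Q) = 2.2925

Distribution Q has higher entropy.

Intuition: The distribution closer to uniform (more spread out) has higher entropy.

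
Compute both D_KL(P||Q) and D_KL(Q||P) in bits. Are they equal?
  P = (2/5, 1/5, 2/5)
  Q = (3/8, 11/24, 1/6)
D_KL(P||Q) = 0.3032, D_KL(Q||P) = 0.3029

KL divergence is not symmetric: D_KL(P||Q) ≠ D_KL(Q||P) in general.

D_KL(P||Q) = 0.3032 bits
D_KL(Q||P) = 0.3029 bits

No, they are not equal!

This asymmetry is why KL divergence is not a true distance metric.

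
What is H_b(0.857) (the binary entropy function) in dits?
0.1782 dits

The binary entropy function is:
H(p) = -p log(p) - (1-p) log(1-p)

H(0.857) = -0.857 × log_10(0.857) - 0.143 × log_10(0.143)
H(0.857) = 0.1782 dits

Note: Binary entropy is maximized at p=0.5 (H=1 bit) and minimized at p=0 or p=1 (H=0).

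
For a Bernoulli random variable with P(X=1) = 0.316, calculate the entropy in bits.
0.9000 bits

The binary entropy function is:
H(p) = -p log(p) - (1-p) log(1-p)

H(0.316) = -0.316 × log_2(0.316) - 0.684 × log_2(0.684)
H(0.316) = 0.9000 bits

Note: Binary entropy is maximized at p=0.5 (H=1 bit) and minimized at p=0 or p=1 (H=0).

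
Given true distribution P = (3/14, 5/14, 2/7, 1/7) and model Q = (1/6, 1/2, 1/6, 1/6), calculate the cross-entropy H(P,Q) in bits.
2.0189 bits

Cross-entropy: H(P,Q) = -Σ p(x) log q(x)

Alternatively: H(P,Q) = H(P) + D_KL(P||Q)
H(P) = 1.9242 bits
D_KL(P||Q) = 0.0947 bits

H(P,Q) = 1.9242 + 0.0947 = 2.0189 bits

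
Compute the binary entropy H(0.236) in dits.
0.2373 dits

The binary entropy function is:
H(p) = -p log(p) - (1-p) log(1-p)

H(0.236) = -0.236 × log_10(0.236) - 0.764 × log_10(0.764)
H(0.236) = 0.2373 dits

Note: Binary entropy is maximized at p=0.5 (H=1 bit) and minimized at p=0 or p=1 (H=0).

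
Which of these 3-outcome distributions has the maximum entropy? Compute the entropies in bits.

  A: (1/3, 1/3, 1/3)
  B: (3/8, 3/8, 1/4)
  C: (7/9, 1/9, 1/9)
A

For a discrete distribution over n outcomes, entropy is maximized by the uniform distribution.

Computing entropies:
H(A) = 1.5850 bits
H(B) = 1.5613 bits
H(C) = 0.9864 bits

The uniform distribution (where all probabilities equal 1/3) achieves the maximum entropy of log_2(3) = 1.5850 bits.

Distribution A has the highest entropy.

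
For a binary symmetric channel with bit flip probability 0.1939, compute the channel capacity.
0.2904 bits

For a binary symmetric channel (BSC) with error probability p:
Capacity C = 1 - H(p) bits per symbol

where H(p) = -p log₂(p) - (1-p) log₂(1-p) is the binary entropy function.

H(0.1939) = 0.7096 bits
C = 1 - 0.7096 = 0.2904 bits per symbol

This means we can reliably transmit up to 0.2904 bits of information per channel use.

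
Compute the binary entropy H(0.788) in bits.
0.7453 bits

The binary entropy function is:
H(p) = -p log(p) - (1-p) log(1-p)

H(0.788) = -0.788 × log_2(0.788) - 0.212 × log_2(0.212)
H(0.788) = 0.7453 bits

Note: Binary entropy is maximized at p=0.5 (H=1 bit) and minimized at p=0 or p=1 (H=0).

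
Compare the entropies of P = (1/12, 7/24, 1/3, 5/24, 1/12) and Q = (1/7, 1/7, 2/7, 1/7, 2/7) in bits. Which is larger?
Q

Computing entropies in bits:
H(P) = 2.1157
H(Q) = 2.2359

Distribution Q has higher entropy.

Intuition: The distribution closer to uniform (more spread out) has higher entropy.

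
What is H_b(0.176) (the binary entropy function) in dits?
0.2021 dits

The binary entropy function is:
H(p) = -p log(p) - (1-p) log(1-p)

H(0.176) = -0.176 × log_10(0.176) - 0.824 × log_10(0.824)
H(0.176) = 0.2021 dits

Note: Binary entropy is maximized at p=0.5 (H=1 bit) and minimized at p=0 or p=1 (H=0).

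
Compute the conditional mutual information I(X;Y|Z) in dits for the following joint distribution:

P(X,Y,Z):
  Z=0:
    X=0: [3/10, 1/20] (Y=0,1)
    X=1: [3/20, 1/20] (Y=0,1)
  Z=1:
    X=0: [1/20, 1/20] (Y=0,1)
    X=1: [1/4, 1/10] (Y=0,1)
0.0054 dits

Conditional mutual information: I(X;Y|Z) = H(X|Z) + H(Y|Z) - H(X,Y|Z)

H(Z) = 0.2989
H(X,Z) = 0.5589 → H(X|Z) = 0.2601
H(Y,Z) = 0.5365 → H(Y|Z) = 0.2376
H(X,Y,Z) = 0.7912 → H(X,Y|Z) = 0.4923

I(X;Y|Z) = 0.2601 + 0.2376 - 0.4923 = 0.0054 dits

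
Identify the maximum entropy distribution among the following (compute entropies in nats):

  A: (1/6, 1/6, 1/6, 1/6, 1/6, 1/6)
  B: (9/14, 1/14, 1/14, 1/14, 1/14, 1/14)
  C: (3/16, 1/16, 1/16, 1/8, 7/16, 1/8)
A

For a discrete distribution over n outcomes, entropy is maximized by the uniform distribution.

Computing entropies:
H(A) = 1.7918 nats
H(B) = 1.2266 nats
H(C) = 1.5420 nats

The uniform distribution (where all probabilities equal 1/6) achieves the maximum entropy of log_e(6) = 1.7918 nats.

Distribution A has the highest entropy.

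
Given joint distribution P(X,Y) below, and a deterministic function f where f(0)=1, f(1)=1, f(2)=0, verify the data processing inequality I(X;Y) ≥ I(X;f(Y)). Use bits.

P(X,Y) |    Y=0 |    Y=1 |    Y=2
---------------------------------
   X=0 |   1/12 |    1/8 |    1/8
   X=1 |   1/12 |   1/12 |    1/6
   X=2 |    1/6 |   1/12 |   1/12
I(X;Y) = 0.0570, I(X;f(Y)) = 0.0325, inequality holds: 0.0570 ≥ 0.0325

Data Processing Inequality: For any Markov chain X → Y → Z, we have I(X;Y) ≥ I(X;Z).

Here Z = f(Y) is a deterministic function of Y, forming X → Y → Z.

Original I(X;Y) = 0.0570 bits

After applying f:
P(X,Z) where Z=f(Y):
- P(X,Z=0) = P(X,Y=2)
- P(X,Z=1) = P(X,Y=0) + P(X,Y=1)

I(X;Z) = I(X;f(Y)) = 0.0325 bits

Verification: 0.0570 ≥ 0.0325 ✓

Information cannot be created by processing; the function f can only lose information about X.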